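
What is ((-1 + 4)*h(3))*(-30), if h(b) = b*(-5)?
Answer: 1350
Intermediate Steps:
h(b) = -5*b
((-1 + 4)*h(3))*(-30) = ((-1 + 4)*(-5*3))*(-30) = (3*(-15))*(-30) = -45*(-30) = 1350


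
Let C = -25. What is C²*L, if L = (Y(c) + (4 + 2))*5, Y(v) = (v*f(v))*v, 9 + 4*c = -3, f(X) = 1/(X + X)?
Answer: 28125/2 ≈ 14063.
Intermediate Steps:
f(X) = 1/(2*X)
c = -3 (c = -9/4 + (¼)*(-3) = -9/4 - ¾ = -3)
Y(v) = v/2 (Y(v) = (v*(1/(2*v)))*v = v/2)
L = 45/2 (L = ((½)*(-3) + (4 + 2))*5 = (-3/2 + 6)*5 = (9/2)*5 = 45/2 ≈ 22.500)
C²*L = (-25)²*(45/2) = 625*(45/2) = 28125/2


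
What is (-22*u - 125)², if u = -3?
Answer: 3481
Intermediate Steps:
(-22*u - 125)² = (-22*(-3) - 125)² = (66 - 125)² = (-59)² = 3481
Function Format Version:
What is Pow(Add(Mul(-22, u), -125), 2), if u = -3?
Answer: 3481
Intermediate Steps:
Pow(Add(Mul(-22, u), -125), 2) = Pow(Add(Mul(-22, -3), -125), 2) = Pow(Add(66, -125), 2) = Pow(-59, 2) = 3481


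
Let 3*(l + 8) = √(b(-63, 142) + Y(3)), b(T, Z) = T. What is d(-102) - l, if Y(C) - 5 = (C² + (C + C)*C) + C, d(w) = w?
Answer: -94 - 2*I*√7/3 ≈ -94.0 - 1.7638*I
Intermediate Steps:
Y(C) = 5 + C + 3*C² (Y(C) = 5 + ((C² + (C + C)*C) + C) = 5 + ((C² + (2*C)*C) + C) = 5 + ((C² + 2*C²) + C) = 5 + (3*C² + C) = 5 + (C + 3*C²) = 5 + C + 3*C²)
l = -8 + 2*I*√7/3 (l = -8 + √(-63 + (5 + 3 + 3*3²))/3 = -8 + √(-63 + (5 + 3 + 3*9))/3 = -8 + √(-63 + (5 + 3 + 27))/3 = -8 + √(-63 + 35)/3 = -8 + √(-28)/3 = -8 + (2*I*√7)/3 = -8 + 2*I*√7/3 ≈ -8.0 + 1.7638*I)
d(-102) - l = -102 - (-8 + 2*I*√7/3) = -102 + (8 - 2*I*√7/3) = -94 - 2*I*√7/3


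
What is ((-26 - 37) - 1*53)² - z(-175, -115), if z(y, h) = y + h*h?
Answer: 406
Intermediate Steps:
z(y, h) = y + h²
((-26 - 37) - 1*53)² - z(-175, -115) = ((-26 - 37) - 1*53)² - (-175 + (-115)²) = (-63 - 53)² - (-175 + 13225) = (-116)² - 1*13050 = 13456 - 13050 = 406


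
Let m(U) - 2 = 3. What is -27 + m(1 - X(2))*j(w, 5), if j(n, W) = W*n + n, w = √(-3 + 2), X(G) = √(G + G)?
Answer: -27 + 30*I ≈ -27.0 + 30.0*I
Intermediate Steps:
X(G) = √2*√G (X(G) = √(2*G) = √2*√G)
m(U) = 5 (m(U) = 2 + 3 = 5)
w = I (w = √(-1) = I ≈ 1.0*I)
j(n, W) = n + W*n
-27 + m(1 - X(2))*j(w, 5) = -27 + 5*(I*(1 + 5)) = -27 + 5*(I*6) = -27 + 5*(6*I) = -27 + 30*I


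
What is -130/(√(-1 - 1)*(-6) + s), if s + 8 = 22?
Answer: -455/67 - 195*I*√2/67 ≈ -6.791 - 4.116*I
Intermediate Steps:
s = 14 (s = -8 + 22 = 14)
-130/(√(-1 - 1)*(-6) + s) = -130/(√(-1 - 1)*(-6) + 14) = -130/(√(-2)*(-6) + 14) = -130/((I*√2)*(-6) + 14) = -130/(-6*I*√2 + 14) = -130/(14 - 6*I*√2)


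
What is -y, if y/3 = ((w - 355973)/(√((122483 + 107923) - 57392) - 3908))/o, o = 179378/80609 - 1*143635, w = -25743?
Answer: 60124081815976/29137142756135775 + 15384872522*√173014/29137142756135775 ≈ 0.0022831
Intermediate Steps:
o = -11578094337/80609 (o = 179378*(1/80609) - 143635 = 179378/80609 - 143635 = -11578094337/80609 ≈ -1.4363e+5)
y = 30769745044/(3859364779*(-3908 + √173014)) (y = 3*(((-25743 - 355973)/(√((122483 + 107923) - 57392) - 3908))/(-11578094337/80609)) = 3*(-381716/(√(230406 - 57392) - 3908)*(-80609/11578094337)) = 3*(-381716/(√173014 - 3908)*(-80609/11578094337)) = 3*(-381716/(-3908 + √173014)*(-80609/11578094337)) = 3*(30769745044/(11578094337*(-3908 + √173014))) = 30769745044/(3859364779*(-3908 + √173014)) ≈ -0.0022831)
-y = -(-60124081815976/29137142756135775 - 15384872522*√173014/29137142756135775) = 60124081815976/29137142756135775 + 15384872522*√173014/29137142756135775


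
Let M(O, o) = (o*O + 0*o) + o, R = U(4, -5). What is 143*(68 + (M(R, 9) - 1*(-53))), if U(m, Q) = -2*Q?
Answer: 31460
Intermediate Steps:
R = 10 (R = -2*(-5) = 10)
M(O, o) = o + O*o (M(O, o) = (O*o + 0) + o = O*o + o = o + O*o)
143*(68 + (M(R, 9) - 1*(-53))) = 143*(68 + (9*(1 + 10) - 1*(-53))) = 143*(68 + (9*11 + 53)) = 143*(68 + (99 + 53)) = 143*(68 + 152) = 143*220 = 31460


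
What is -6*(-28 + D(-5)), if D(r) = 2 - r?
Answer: 126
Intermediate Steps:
-6*(-28 + D(-5)) = -6*(-28 + (2 - 1*(-5))) = -6*(-28 + (2 + 5)) = -6*(-28 + 7) = -6*(-21) = 126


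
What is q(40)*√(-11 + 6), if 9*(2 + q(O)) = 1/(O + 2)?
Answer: -755*I*√5/378 ≈ -4.4662*I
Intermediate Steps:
q(O) = -2 + 1/(9*(2 + O)) (q(O) = -2 + 1/(9*(O + 2)) = -2 + 1/(9*(2 + O)))
q(40)*√(-11 + 6) = ((-35 - 18*40)/(9*(2 + 40)))*√(-11 + 6) = ((⅑)*(-35 - 720)/42)*√(-5) = ((⅑)*(1/42)*(-755))*(I*√5) = -755*I*√5/378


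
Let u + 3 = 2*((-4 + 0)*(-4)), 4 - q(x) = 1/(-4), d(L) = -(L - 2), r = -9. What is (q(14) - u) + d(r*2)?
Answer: -19/4 ≈ -4.7500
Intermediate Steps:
d(L) = 2 - L (d(L) = -(-2 + L) = 2 - L)
q(x) = 17/4 (q(x) = 4 - 1/(-4) = 4 - 1*(-1/4) = 4 + 1/4 = 17/4)
u = 29 (u = -3 + 2*((-4 + 0)*(-4)) = -3 + 2*(-4*(-4)) = -3 + 2*16 = -3 + 32 = 29)
(q(14) - u) + d(r*2) = (17/4 - 1*29) + (2 - (-9)*2) = (17/4 - 29) + (2 - 1*(-18)) = -99/4 + (2 + 18) = -99/4 + 20 = -19/4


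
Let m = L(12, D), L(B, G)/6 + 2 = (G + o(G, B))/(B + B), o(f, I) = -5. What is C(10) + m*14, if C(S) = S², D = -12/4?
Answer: -96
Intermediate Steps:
D = -3 (D = -12*¼ = -3)
L(B, G) = -12 + 3*(-5 + G)/B (L(B, G) = -12 + 6*((G - 5)/(B + B)) = -12 + 6*((-5 + G)/((2*B))) = -12 + 6*((-5 + G)*(1/(2*B))) = -12 + 6*((-5 + G)/(2*B)) = -12 + 3*(-5 + G)/B)
m = -14 (m = 3*(-5 - 3 - 4*12)/12 = 3*(1/12)*(-5 - 3 - 48) = 3*(1/12)*(-56) = -14)
C(10) + m*14 = 10² - 14*14 = 100 - 196 = -96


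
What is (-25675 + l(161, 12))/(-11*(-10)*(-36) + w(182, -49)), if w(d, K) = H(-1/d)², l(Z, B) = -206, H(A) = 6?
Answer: 8627/1308 ≈ 6.5956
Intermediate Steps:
w(d, K) = 36 (w(d, K) = 6² = 36)
(-25675 + l(161, 12))/(-11*(-10)*(-36) + w(182, -49)) = (-25675 - 206)/(-11*(-10)*(-36) + 36) = -25881/(110*(-36) + 36) = -25881/(-3960 + 36) = -25881/(-3924) = -25881*(-1/3924) = 8627/1308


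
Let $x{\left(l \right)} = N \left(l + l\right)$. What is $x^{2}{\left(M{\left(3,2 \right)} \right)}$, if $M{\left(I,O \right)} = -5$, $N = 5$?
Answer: $2500$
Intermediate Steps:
$x{\left(l \right)} = 10 l$ ($x{\left(l \right)} = 5 \left(l + l\right) = 5 \cdot 2 l = 10 l$)
$x^{2}{\left(M{\left(3,2 \right)} \right)} = \left(10 \left(-5\right)\right)^{2} = \left(-50\right)^{2} = 2500$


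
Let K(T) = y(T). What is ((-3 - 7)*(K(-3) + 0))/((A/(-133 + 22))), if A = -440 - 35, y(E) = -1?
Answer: 222/95 ≈ 2.3368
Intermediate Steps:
A = -475
K(T) = -1
((-3 - 7)*(K(-3) + 0))/((A/(-133 + 22))) = ((-3 - 7)*(-1 + 0))/((-475/(-133 + 22))) = (-10*(-1))/((-475/(-111))) = 10/((-475*(-1/111))) = 10/(475/111) = 10*(111/475) = 222/95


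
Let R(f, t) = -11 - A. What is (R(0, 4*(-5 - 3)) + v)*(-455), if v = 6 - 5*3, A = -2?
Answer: 8190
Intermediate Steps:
R(f, t) = -9 (R(f, t) = -11 - 1*(-2) = -11 + 2 = -9)
v = -9 (v = 6 - 15 = -9)
(R(0, 4*(-5 - 3)) + v)*(-455) = (-9 - 9)*(-455) = -18*(-455) = 8190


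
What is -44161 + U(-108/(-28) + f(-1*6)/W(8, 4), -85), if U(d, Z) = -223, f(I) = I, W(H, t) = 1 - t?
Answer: -44384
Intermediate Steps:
-44161 + U(-108/(-28) + f(-1*6)/W(8, 4), -85) = -44161 - 223 = -44384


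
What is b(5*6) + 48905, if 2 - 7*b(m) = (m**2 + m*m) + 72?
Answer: 340465/7 ≈ 48638.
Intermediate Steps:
b(m) = -10 - 2*m**2/7 (b(m) = 2/7 - ((m**2 + m*m) + 72)/7 = 2/7 - ((m**2 + m**2) + 72)/7 = 2/7 - (2*m**2 + 72)/7 = 2/7 - (72 + 2*m**2)/7 = 2/7 + (-72/7 - 2*m**2/7) = -10 - 2*m**2/7)
b(5*6) + 48905 = (-10 - 2*(5*6)**2/7) + 48905 = (-10 - 2/7*30**2) + 48905 = (-10 - 2/7*900) + 48905 = (-10 - 1800/7) + 48905 = -1870/7 + 48905 = 340465/7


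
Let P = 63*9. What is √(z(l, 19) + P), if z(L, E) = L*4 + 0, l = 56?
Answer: √791 ≈ 28.125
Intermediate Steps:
P = 567
z(L, E) = 4*L (z(L, E) = 4*L + 0 = 4*L)
√(z(l, 19) + P) = √(4*56 + 567) = √(224 + 567) = √791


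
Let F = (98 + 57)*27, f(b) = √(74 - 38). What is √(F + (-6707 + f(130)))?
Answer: 2*I*√629 ≈ 50.16*I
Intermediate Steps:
f(b) = 6 (f(b) = √36 = 6)
F = 4185 (F = 155*27 = 4185)
√(F + (-6707 + f(130))) = √(4185 + (-6707 + 6)) = √(4185 - 6701) = √(-2516) = 2*I*√629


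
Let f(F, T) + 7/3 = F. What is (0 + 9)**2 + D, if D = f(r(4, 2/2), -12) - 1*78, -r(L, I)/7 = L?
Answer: -82/3 ≈ -27.333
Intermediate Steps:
r(L, I) = -7*L
f(F, T) = -7/3 + F
D = -325/3 (D = (-7/3 - 7*4) - 1*78 = (-7/3 - 28) - 78 = -91/3 - 78 = -325/3 ≈ -108.33)
(0 + 9)**2 + D = (0 + 9)**2 - 325/3 = 9**2 - 325/3 = 81 - 325/3 = -82/3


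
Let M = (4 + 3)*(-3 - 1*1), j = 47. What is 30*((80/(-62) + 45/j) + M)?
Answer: -1238430/1457 ≈ -849.99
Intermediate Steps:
M = -28 (M = 7*(-3 - 1) = 7*(-4) = -28)
30*((80/(-62) + 45/j) + M) = 30*((80/(-62) + 45/47) - 28) = 30*((80*(-1/62) + 45*(1/47)) - 28) = 30*((-40/31 + 45/47) - 28) = 30*(-485/1457 - 28) = 30*(-41281/1457) = -1238430/1457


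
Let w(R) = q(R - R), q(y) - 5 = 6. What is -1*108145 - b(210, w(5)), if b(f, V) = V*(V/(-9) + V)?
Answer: -974273/9 ≈ -1.0825e+5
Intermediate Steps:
q(y) = 11 (q(y) = 5 + 6 = 11)
w(R) = 11
b(f, V) = 8*V²/9 (b(f, V) = V*(V*(-⅑) + V) = V*(-V/9 + V) = V*(8*V/9) = 8*V²/9)
-1*108145 - b(210, w(5)) = -1*108145 - 8*11²/9 = -108145 - 8*121/9 = -108145 - 1*968/9 = -108145 - 968/9 = -974273/9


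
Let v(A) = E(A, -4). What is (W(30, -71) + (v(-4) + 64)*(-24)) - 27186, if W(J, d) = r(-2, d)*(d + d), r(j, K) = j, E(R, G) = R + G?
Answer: -28246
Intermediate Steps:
E(R, G) = G + R
v(A) = -4 + A
W(J, d) = -4*d (W(J, d) = -2*(d + d) = -4*d)
(W(30, -71) + (v(-4) + 64)*(-24)) - 27186 = (-4*(-71) + ((-4 - 4) + 64)*(-24)) - 27186 = (284 + (-8 + 64)*(-24)) - 27186 = (284 + 56*(-24)) - 27186 = (284 - 1344) - 27186 = -1060 - 27186 = -28246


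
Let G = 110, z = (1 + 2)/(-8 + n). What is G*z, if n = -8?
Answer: -165/8 ≈ -20.625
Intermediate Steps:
z = -3/16 (z = (1 + 2)/(-8 - 8) = 3/(-16) = 3*(-1/16) = -3/16 ≈ -0.18750)
G*z = 110*(-3/16) = -165/8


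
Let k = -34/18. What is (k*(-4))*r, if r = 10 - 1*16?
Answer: -136/3 ≈ -45.333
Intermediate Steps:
k = -17/9 (k = -34*1/18 = -17/9 ≈ -1.8889)
r = -6 (r = 10 - 16 = -6)
(k*(-4))*r = -17/9*(-4)*(-6) = (68/9)*(-6) = -136/3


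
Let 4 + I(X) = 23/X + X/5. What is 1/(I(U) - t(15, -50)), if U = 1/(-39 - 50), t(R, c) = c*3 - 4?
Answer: -445/844166 ≈ -0.00052715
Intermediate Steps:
t(R, c) = -4 + 3*c (t(R, c) = 3*c - 4 = -4 + 3*c)
U = -1/89 (U = 1/(-89) = -1/89 ≈ -0.011236)
I(X) = -4 + 23/X + X/5 (I(X) = -4 + (23/X + X/5) = -4 + 23/X + X/5)
1/(I(U) - t(15, -50)) = 1/((-4 + 23/(-1/89) + (1/5)*(-1/89)) - (-4 + 3*(-50))) = 1/((-4 + 23*(-89) - 1/445) - (-4 - 150)) = 1/((-4 - 2047 - 1/445) - 1*(-154)) = 1/(-912696/445 + 154) = 1/(-844166/445) = -445/844166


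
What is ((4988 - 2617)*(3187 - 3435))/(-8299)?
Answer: 588008/8299 ≈ 70.853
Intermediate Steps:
((4988 - 2617)*(3187 - 3435))/(-8299) = (2371*(-248))*(-1/8299) = -588008*(-1/8299) = 588008/8299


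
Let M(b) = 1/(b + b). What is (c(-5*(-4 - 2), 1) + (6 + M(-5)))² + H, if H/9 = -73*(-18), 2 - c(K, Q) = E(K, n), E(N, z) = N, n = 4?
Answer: 1231441/100 ≈ 12314.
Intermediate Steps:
M(b) = 1/(2*b)
c(K, Q) = 2 - K
H = 11826 (H = 9*(-73*(-18)) = 9*1314 = 11826)
(c(-5*(-4 - 2), 1) + (6 + M(-5)))² + H = ((2 - (-5)*(-4 - 2)) + (6 + (½)/(-5)))² + 11826 = ((2 - (-5)*(-6)) + (6 + (½)*(-⅕)))² + 11826 = ((2 - 1*30) + (6 - ⅒))² + 11826 = ((2 - 30) + 59/10)² + 11826 = (-28 + 59/10)² + 11826 = (-221/10)² + 11826 = 48841/100 + 11826 = 1231441/100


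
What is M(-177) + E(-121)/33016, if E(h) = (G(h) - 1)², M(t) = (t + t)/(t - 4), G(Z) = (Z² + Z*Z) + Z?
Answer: 19239625158/746987 ≈ 25756.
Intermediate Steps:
G(Z) = Z + 2*Z² (G(Z) = (Z² + Z²) + Z = 2*Z² + Z = Z + 2*Z²)
M(t) = 2*t/(-4 + t) (M(t) = (2*t)/(-4 + t) = 2*t/(-4 + t))
E(h) = (-1 + h*(1 + 2*h))² (E(h) = (h*(1 + 2*h) - 1)² = (-1 + h*(1 + 2*h))²)
M(-177) + E(-121)/33016 = 2*(-177)/(-4 - 177) + (-1 - 121*(1 + 2*(-121)))²/33016 = 2*(-177)/(-181) + (-1 - 121*(1 - 242))²*(1/33016) = 2*(-177)*(-1/181) + (-1 - 121*(-241))²*(1/33016) = 354/181 + (-1 + 29161)²*(1/33016) = 354/181 + 29160²*(1/33016) = 354/181 + 850305600*(1/33016) = 354/181 + 106288200/4127 = 19239625158/746987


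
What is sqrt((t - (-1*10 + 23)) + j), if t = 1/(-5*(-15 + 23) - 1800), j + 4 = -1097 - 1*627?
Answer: I*sqrt(368395715)/460 ≈ 41.725*I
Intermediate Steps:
j = -1728 (j = -4 + (-1097 - 1*627) = -4 + (-1097 - 627) = -4 - 1724 = -1728)
t = -1/1840 (t = 1/(-5*8 - 1800) = 1/(-40 - 1800) = 1/(-1840) = -1/1840 ≈ -0.00054348)
sqrt((t - (-1*10 + 23)) + j) = sqrt((-1/1840 - (-1*10 + 23)) - 1728) = sqrt((-1/1840 - (-10 + 23)) - 1728) = sqrt((-1/1840 - 1*13) - 1728) = sqrt((-1/1840 - 13) - 1728) = sqrt(-23921/1840 - 1728) = sqrt(-3203441/1840) = I*sqrt(368395715)/460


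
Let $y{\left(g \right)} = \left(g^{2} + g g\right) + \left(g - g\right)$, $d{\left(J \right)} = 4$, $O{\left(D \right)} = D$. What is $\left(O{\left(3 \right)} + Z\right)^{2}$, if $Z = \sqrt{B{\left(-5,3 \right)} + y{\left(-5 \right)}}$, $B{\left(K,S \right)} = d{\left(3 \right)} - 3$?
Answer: $\left(3 + \sqrt{51}\right)^{2} \approx 102.85$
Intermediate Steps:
$y{\left(g \right)} = 2 g^{2}$ ($y{\left(g \right)} = \left(g^{2} + g^{2}\right) + 0 = 2 g^{2} + 0 = 2 g^{2}$)
$B{\left(K,S \right)} = 1$ ($B{\left(K,S \right)} = 4 - 3 = 1$)
$Z = \sqrt{51}$ ($Z = \sqrt{1 + 2 \left(-5\right)^{2}} = \sqrt{1 + 2 \cdot 25} = \sqrt{1 + 50} = \sqrt{51} \approx 7.1414$)
$\left(O{\left(3 \right)} + Z\right)^{2} = \left(3 + \sqrt{51}\right)^{2}$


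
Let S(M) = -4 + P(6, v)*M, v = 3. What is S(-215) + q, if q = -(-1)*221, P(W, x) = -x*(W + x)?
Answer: 6022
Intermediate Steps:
P(W, x) = -x*(W + x)
S(M) = -4 - 27*M (S(M) = -4 + (-1*3*(6 + 3))*M = -4 + (-1*3*9)*M = -4 - 27*M)
q = 221 (q = -1*(-221) = 221)
S(-215) + q = (-4 - 27*(-215)) + 221 = (-4 + 5805) + 221 = 5801 + 221 = 6022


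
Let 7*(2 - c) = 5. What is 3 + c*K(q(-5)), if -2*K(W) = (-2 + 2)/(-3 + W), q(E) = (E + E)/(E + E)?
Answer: 3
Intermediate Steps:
c = 9/7 (c = 2 - ⅐*5 = 2 - 5/7 = 9/7 ≈ 1.2857)
q(E) = 1 (q(E) = (2*E)/((2*E)) = (2*E)*(1/(2*E)) = 1)
K(W) = 0 (K(W) = -(-2 + 2)/(2*(-3 + W)) = -0/(-3 + W) = -½*0 = 0)
3 + c*K(q(-5)) = 3 + (9/7)*0 = 3 + 0 = 3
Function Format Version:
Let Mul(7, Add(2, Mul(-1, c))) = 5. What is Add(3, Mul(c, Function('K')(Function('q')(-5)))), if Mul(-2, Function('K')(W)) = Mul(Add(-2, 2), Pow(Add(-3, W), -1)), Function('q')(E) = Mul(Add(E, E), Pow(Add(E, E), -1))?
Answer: 3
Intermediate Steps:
c = Rational(9, 7) (c = Add(2, Mul(Rational(-1, 7), 5)) = Add(2, Rational(-5, 7)) = Rational(9, 7) ≈ 1.2857)
Function('q')(E) = 1 (Function('q')(E) = Mul(Mul(2, E), Pow(Mul(2, E), -1)) = Mul(Mul(2, E), Mul(Rational(1, 2), Pow(E, -1))) = 1)
Function('K')(W) = 0 (Function('K')(W) = Mul(Rational(-1, 2), Mul(Add(-2, 2), Pow(Add(-3, W), -1))) = Mul(Rational(-1, 2), Mul(0, Pow(Add(-3, W), -1))) = Mul(Rational(-1, 2), 0) = 0)
Add(3, Mul(c, Function('K')(Function('q')(-5)))) = Add(3, Mul(Rational(9, 7), 0)) = Add(3, 0) = 3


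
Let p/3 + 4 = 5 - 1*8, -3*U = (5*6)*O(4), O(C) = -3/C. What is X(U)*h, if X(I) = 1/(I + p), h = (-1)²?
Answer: -2/27 ≈ -0.074074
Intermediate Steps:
h = 1
U = 15/2 (U = -5*6*(-3/4)/3 = -10*(-3*¼) = -10*(-3)/4 = -⅓*(-45/2) = 15/2 ≈ 7.5000)
p = -21 (p = -12 + 3*(5 - 1*8) = -12 + 3*(5 - 8) = -12 + 3*(-3) = -12 - 9 = -21)
X(I) = 1/(-21 + I) (X(I) = 1/(I - 21) = 1/(-21 + I))
X(U)*h = 1/(-21 + 15/2) = 1/(-27/2) = -2/27*1 = -2/27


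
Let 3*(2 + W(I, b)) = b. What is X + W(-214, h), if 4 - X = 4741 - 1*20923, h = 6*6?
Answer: 16196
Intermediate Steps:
h = 36
W(I, b) = -2 + b/3
X = 16186 (X = 4 - (4741 - 1*20923) = 4 - (4741 - 20923) = 4 - 1*(-16182) = 4 + 16182 = 16186)
X + W(-214, h) = 16186 + (-2 + (⅓)*36) = 16186 + (-2 + 12) = 16186 + 10 = 16196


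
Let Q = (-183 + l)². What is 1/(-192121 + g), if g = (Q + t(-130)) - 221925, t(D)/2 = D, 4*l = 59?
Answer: -16/6175967 ≈ -2.5907e-6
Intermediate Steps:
l = 59/4 (l = (¼)*59 = 59/4 ≈ 14.750)
Q = 452929/16 (Q = (-183 + 59/4)² = (-673/4)² = 452929/16 ≈ 28308.)
t(D) = 2*D
g = -3102031/16 (g = (452929/16 + 2*(-130)) - 221925 = (452929/16 - 260) - 221925 = 448769/16 - 221925 = -3102031/16 ≈ -1.9388e+5)
1/(-192121 + g) = 1/(-192121 - 3102031/16) = 1/(-6175967/16) = -16/6175967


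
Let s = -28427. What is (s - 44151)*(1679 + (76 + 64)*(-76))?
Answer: 650371458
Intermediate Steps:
(s - 44151)*(1679 + (76 + 64)*(-76)) = (-28427 - 44151)*(1679 + (76 + 64)*(-76)) = -72578*(1679 + 140*(-76)) = -72578*(1679 - 10640) = -72578*(-8961) = 650371458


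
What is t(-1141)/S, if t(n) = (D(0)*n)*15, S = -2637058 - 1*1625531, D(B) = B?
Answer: 0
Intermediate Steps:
S = -4262589 (S = -2637058 - 1625531 = -4262589)
t(n) = 0 (t(n) = (0*n)*15 = 0*15 = 0)
t(-1141)/S = 0/(-4262589) = 0*(-1/4262589) = 0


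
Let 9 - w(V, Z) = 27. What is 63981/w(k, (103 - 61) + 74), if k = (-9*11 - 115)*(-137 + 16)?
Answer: -7109/2 ≈ -3554.5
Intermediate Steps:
k = 25894 (k = (-99 - 115)*(-121) = -214*(-121) = 25894)
w(V, Z) = -18 (w(V, Z) = 9 - 1*27 = 9 - 27 = -18)
63981/w(k, (103 - 61) + 74) = 63981/(-18) = 63981*(-1/18) = -7109/2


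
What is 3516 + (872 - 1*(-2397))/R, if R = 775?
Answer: 2728169/775 ≈ 3520.2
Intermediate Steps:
3516 + (872 - 1*(-2397))/R = 3516 + (872 - 1*(-2397))/775 = 3516 + (872 + 2397)*(1/775) = 3516 + 3269*(1/775) = 3516 + 3269/775 = 2728169/775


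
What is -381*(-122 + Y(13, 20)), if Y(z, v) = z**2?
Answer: -17907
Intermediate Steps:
-381*(-122 + Y(13, 20)) = -381*(-122 + 13**2) = -381*(-122 + 169) = -381*47 = -17907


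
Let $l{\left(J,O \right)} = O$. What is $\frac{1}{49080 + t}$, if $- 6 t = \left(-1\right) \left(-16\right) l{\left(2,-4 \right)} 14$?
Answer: $\frac{3}{147688} \approx 2.0313 \cdot 10^{-5}$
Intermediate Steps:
$t = \frac{448}{3}$ ($t = - \frac{\left(-1\right) \left(-16\right) \left(-4\right) 14}{6} = - \frac{16 \left(-4\right) 14}{6} = - \frac{\left(-64\right) 14}{6} = \left(- \frac{1}{6}\right) \left(-896\right) = \frac{448}{3} \approx 149.33$)
$\frac{1}{49080 + t} = \frac{1}{49080 + \frac{448}{3}} = \frac{1}{\frac{147688}{3}} = \frac{3}{147688}$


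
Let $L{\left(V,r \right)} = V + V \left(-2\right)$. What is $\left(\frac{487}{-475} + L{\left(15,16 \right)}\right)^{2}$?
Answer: $\frac{57942544}{225625} \approx 256.81$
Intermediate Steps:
$L{\left(V,r \right)} = - V$ ($L{\left(V,r \right)} = V - 2 V = - V$)
$\left(\frac{487}{-475} + L{\left(15,16 \right)}\right)^{2} = \left(\frac{487}{-475} - 15\right)^{2} = \left(487 \left(- \frac{1}{475}\right) - 15\right)^{2} = \left(- \frac{487}{475} - 15\right)^{2} = \left(- \frac{7612}{475}\right)^{2} = \frac{57942544}{225625}$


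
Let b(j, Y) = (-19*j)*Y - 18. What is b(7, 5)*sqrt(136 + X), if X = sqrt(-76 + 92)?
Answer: -1366*sqrt(35) ≈ -8081.4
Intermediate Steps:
b(j, Y) = -18 - 19*Y*j (b(j, Y) = -19*Y*j - 18 = -18 - 19*Y*j)
X = 4 (X = sqrt(16) = 4)
b(7, 5)*sqrt(136 + X) = (-18 - 19*5*7)*sqrt(136 + 4) = (-18 - 665)*sqrt(140) = -1366*sqrt(35)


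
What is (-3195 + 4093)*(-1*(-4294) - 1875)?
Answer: 2172262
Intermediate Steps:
(-3195 + 4093)*(-1*(-4294) - 1875) = 898*(4294 - 1875) = 898*2419 = 2172262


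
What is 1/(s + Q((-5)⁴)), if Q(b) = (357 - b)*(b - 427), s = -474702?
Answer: -1/527766 ≈ -1.8948e-6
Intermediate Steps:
Q(b) = (-427 + b)*(357 - b) (Q(b) = (357 - b)*(-427 + b) = (-427 + b)*(357 - b))
1/(s + Q((-5)⁴)) = 1/(-474702 + (-152439 - ((-5)⁴)² + 784*(-5)⁴)) = 1/(-474702 + (-152439 - 1*625² + 784*625)) = 1/(-474702 + (-152439 - 1*390625 + 490000)) = 1/(-474702 + (-152439 - 390625 + 490000)) = 1/(-474702 - 53064) = 1/(-527766) = -1/527766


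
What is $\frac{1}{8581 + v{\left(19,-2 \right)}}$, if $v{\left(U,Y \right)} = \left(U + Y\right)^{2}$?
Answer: $\frac{1}{8870} \approx 0.00011274$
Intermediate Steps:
$\frac{1}{8581 + v{\left(19,-2 \right)}} = \frac{1}{8581 + \left(19 - 2\right)^{2}} = \frac{1}{8581 + 17^{2}} = \frac{1}{8581 + 289} = \frac{1}{8870}$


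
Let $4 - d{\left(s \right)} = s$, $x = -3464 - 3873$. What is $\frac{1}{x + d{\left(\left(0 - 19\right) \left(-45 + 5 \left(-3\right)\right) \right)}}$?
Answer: $- \frac{1}{8473} \approx -0.00011802$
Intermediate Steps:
$x = -7337$
$d{\left(s \right)} = 4 - s$
$\frac{1}{x + d{\left(\left(0 - 19\right) \left(-45 + 5 \left(-3\right)\right) \right)}} = \frac{1}{-7337 + \left(4 - \left(0 - 19\right) \left(-45 + 5 \left(-3\right)\right)\right)} = \frac{1}{-7337 + \left(4 - - 19 \left(-45 - 15\right)\right)} = \frac{1}{-7337 + \left(4 - \left(-19\right) \left(-60\right)\right)} = \frac{1}{-7337 + \left(4 - 1140\right)} = \frac{1}{-7337 - 1136} = \frac{1}{-8473} = - \frac{1}{8473}$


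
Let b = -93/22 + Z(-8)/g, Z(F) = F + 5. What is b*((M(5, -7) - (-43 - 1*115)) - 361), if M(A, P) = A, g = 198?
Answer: 840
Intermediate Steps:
Z(F) = 5 + F
b = -140/33 (b = -93/22 + (5 - 8)/198 = -93*1/22 - 3*1/198 = -93/22 - 1/66 = -140/33 ≈ -4.2424)
b*((M(5, -7) - (-43 - 1*115)) - 361) = -140*((5 - (-43 - 1*115)) - 361)/33 = -140*((5 - (-43 - 115)) - 361)/33 = -140*((5 - 1*(-158)) - 361)/33 = -140*((5 + 158) - 361)/33 = -140*(163 - 361)/33 = -140/33*(-198) = 840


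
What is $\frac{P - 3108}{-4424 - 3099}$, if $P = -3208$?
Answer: $\frac{6316}{7523} \approx 0.83956$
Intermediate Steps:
$\frac{P - 3108}{-4424 - 3099} = \frac{-3208 - 3108}{-4424 - 3099} = - \frac{6316}{-7523} = \left(-6316\right) \left(- \frac{1}{7523}\right) = \frac{6316}{7523}$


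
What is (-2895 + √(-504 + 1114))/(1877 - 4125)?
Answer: 2895/2248 - √610/2248 ≈ 1.2768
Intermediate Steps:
(-2895 + √(-504 + 1114))/(1877 - 4125) = (-2895 + √610)/(-2248) = (-2895 + √610)*(-1/2248) = 2895/2248 - √610/2248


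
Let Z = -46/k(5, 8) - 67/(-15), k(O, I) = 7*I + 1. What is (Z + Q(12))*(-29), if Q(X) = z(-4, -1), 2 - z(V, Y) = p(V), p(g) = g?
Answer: -79837/285 ≈ -280.13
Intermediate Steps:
k(O, I) = 1 + 7*I
z(V, Y) = 2 - V
Q(X) = 6 (Q(X) = 2 - 1*(-4) = 2 + 4 = 6)
Z = 1043/285 (Z = -46/(1 + 7*8) - 67/(-15) = -46/(1 + 56) - 67*(-1/15) = -46/57 + 67/15 = 1043/285 ≈ 3.6596)
(Z + Q(12))*(-29) = (1043/285 + 6)*(-29) = (2753/285)*(-29) = -79837/285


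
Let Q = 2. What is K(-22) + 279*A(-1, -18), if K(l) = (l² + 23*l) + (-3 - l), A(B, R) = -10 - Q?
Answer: -3351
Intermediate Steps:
A(B, R) = -12 (A(B, R) = -10 - 1*2 = -10 - 2 = -12)
K(l) = -3 + l² + 22*l
K(-22) + 279*A(-1, -18) = (-3 + (-22)² + 22*(-22)) + 279*(-12) = (-3 + 484 - 484) - 3348 = -3 - 3348 = -3351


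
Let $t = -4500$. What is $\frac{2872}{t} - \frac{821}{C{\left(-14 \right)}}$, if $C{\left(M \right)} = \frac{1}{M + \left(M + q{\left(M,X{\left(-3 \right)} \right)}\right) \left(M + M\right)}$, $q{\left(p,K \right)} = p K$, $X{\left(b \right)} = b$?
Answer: $\frac{737052032}{1125} \approx 6.5516 \cdot 10^{5}$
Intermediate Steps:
$q{\left(p,K \right)} = K p$
$C{\left(M \right)} = \frac{1}{M - 4 M^{2}}$ ($C{\left(M \right)} = \frac{1}{M + \left(M - 3 M\right) \left(M + M\right)} = \frac{1}{M + - 2 M 2 M} = \frac{1}{M - 4 M^{2}}$)
$\frac{2872}{t} - \frac{821}{C{\left(-14 \right)}} = \frac{2872}{-4500} - \frac{821}{\frac{1}{-14} \frac{1}{1 - -56}} = 2872 \left(- \frac{1}{4500}\right) - \frac{821}{\left(- \frac{1}{14}\right) \frac{1}{1 + 56}} = - \frac{718}{1125} - \frac{821}{\left(- \frac{1}{14}\right) \frac{1}{57}} = - \frac{718}{1125} - \frac{821}{- \frac{1}{798}} = - \frac{718}{1125} - -655158 = - \frac{718}{1125} + 655158 = \frac{737052032}{1125}$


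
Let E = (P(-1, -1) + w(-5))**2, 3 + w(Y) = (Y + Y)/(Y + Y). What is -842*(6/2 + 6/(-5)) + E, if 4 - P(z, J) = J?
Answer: -7533/5 ≈ -1506.6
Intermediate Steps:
P(z, J) = 4 - J
w(Y) = -2 (w(Y) = -3 + (Y + Y)/(Y + Y) = -3 + (2*Y)/((2*Y)) = -3 + (2*Y)*(1/(2*Y)) = -3 + 1 = -2)
E = 9 (E = ((4 - 1*(-1)) - 2)**2 = ((4 + 1) - 2)**2 = (5 - 2)**2 = 3**2 = 9)
-842*(6/2 + 6/(-5)) + E = -842*(6/2 + 6/(-5)) + 9 = -842*(6*(1/2) + 6*(-1/5)) + 9 = -842*(3 - 6/5) + 9 = -842*9/5 + 9 = -7578/5 + 9 = -7533/5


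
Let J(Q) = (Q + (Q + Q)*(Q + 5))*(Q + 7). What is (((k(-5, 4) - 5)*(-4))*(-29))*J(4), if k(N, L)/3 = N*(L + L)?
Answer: -12122000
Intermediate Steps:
k(N, L) = 6*L*N (k(N, L) = 3*(N*(L + L)) = 3*(N*(2*L)) = 3*(2*L*N) = 6*L*N)
J(Q) = (7 + Q)*(Q + 2*Q*(5 + Q)) (J(Q) = (Q + (2*Q)*(5 + Q))*(7 + Q) = (Q + 2*Q*(5 + Q))*(7 + Q) = (7 + Q)*(Q + 2*Q*(5 + Q)))
(((k(-5, 4) - 5)*(-4))*(-29))*J(4) = (((6*4*(-5) - 5)*(-4))*(-29))*(4*(77 + 2*4² + 25*4)) = (((-120 - 5)*(-4))*(-29))*(4*(77 + 2*16 + 100)) = (-125*(-4)*(-29))*(4*(77 + 32 + 100)) = (500*(-29))*(4*209) = -14500*836 = -12122000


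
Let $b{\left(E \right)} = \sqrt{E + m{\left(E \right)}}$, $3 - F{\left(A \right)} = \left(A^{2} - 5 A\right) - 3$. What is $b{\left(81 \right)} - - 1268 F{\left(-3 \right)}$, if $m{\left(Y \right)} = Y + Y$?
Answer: $-22824 + 9 \sqrt{3} \approx -22808.0$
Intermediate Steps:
$m{\left(Y \right)} = 2 Y$
$F{\left(A \right)} = 6 - A^{2} + 5 A$ ($F{\left(A \right)} = 3 - \left(\left(A^{2} - 5 A\right) - 3\right) = 3 - \left(-3 + A^{2} - 5 A\right) = 3 + \left(3 - A^{2} + 5 A\right) = 6 - A^{2} + 5 A$)
$b{\left(E \right)} = \sqrt{3} \sqrt{E}$ ($b{\left(E \right)} = \sqrt{E + 2 E} = \sqrt{3 E} = \sqrt{3} \sqrt{E}$)
$b{\left(81 \right)} - - 1268 F{\left(-3 \right)} = \sqrt{3} \sqrt{81} - - 1268 \left(6 - \left(-3\right)^{2} + 5 \left(-3\right)\right) = \sqrt{3} \cdot 9 - - 1268 \left(6 - 9 - 15\right) = 9 \sqrt{3} - - 1268 \left(6 - 9 - 15\right) = 9 \sqrt{3} - \left(-1268\right) \left(-18\right) = 9 \sqrt{3} - 22824 = -22824 + 9 \sqrt{3}$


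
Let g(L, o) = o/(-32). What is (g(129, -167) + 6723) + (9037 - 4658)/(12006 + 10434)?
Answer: 603942431/89760 ≈ 6728.4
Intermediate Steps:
g(L, o) = -o/32 (g(L, o) = o*(-1/32) = -o/32)
(g(129, -167) + 6723) + (9037 - 4658)/(12006 + 10434) = (-1/32*(-167) + 6723) + (9037 - 4658)/(12006 + 10434) = (167/32 + 6723) + 4379/22440 = 215303/32 + 4379*(1/22440) = 215303/32 + 4379/22440 = 603942431/89760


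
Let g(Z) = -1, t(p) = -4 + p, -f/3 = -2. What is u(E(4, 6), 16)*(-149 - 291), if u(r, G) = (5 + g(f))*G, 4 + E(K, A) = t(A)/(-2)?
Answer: -28160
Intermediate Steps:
f = 6 (f = -3*(-2) = 6)
E(K, A) = -2 - A/2 (E(K, A) = -4 + (-4 + A)/(-2) = -4 + (-4 + A)*(-1/2) = -4 + (2 - A/2) = -2 - A/2)
u(r, G) = 4*G (u(r, G) = (5 - 1)*G = 4*G)
u(E(4, 6), 16)*(-149 - 291) = (4*16)*(-149 - 291) = 64*(-440) = -28160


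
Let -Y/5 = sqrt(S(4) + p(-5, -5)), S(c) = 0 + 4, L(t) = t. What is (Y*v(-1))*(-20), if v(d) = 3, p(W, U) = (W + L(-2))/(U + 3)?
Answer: 150*sqrt(30) ≈ 821.58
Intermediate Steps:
p(W, U) = (-2 + W)/(3 + U) (p(W, U) = (W - 2)/(U + 3) = (-2 + W)/(3 + U))
S(c) = 4
Y = -5*sqrt(30)/2 (Y = -5*sqrt(4 + (-2 - 5)/(3 - 5)) = -5*sqrt(4 - 7/(-2)) = -5*sqrt(4 - 1/2*(-7)) = -5*sqrt(4 + 7/2) = -5*sqrt(30)/2 ≈ -13.693)
(Y*v(-1))*(-20) = (-5*sqrt(30)/2*3)*(-20) = -15*sqrt(30)/2*(-20) = 150*sqrt(30)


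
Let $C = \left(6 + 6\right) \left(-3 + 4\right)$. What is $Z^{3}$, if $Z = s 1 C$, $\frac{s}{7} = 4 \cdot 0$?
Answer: $0$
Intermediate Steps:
$s = 0$ ($s = 7 \cdot 4 \cdot 0 = 7 \cdot 0 = 0$)
$C = 12$ ($C = 12 \cdot 1 = 12$)
$Z = 0$ ($Z = 0 \cdot 1 \cdot 12 = 0 \cdot 12 = 0$)
$Z^{3} = 0^{3} = 0$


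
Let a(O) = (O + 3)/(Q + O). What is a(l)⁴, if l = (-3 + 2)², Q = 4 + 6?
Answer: 256/14641 ≈ 0.017485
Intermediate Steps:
Q = 10
l = 1 (l = (-1)² = 1)
a(O) = (3 + O)/(10 + O) (a(O) = (O + 3)/(10 + O) = (3 + O)/(10 + O))
a(l)⁴ = ((3 + 1)/(10 + 1))⁴ = (4/11)⁴ = 256/14641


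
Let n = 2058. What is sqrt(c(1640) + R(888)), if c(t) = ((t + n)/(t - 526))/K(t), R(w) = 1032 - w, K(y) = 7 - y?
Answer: sqrt(119134931945515)/909581 ≈ 12.000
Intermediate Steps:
c(t) = (2058 + t)/((-526 + t)*(7 - t)) (c(t) = ((t + 2058)/(t - 526))/(7 - t) = ((2058 + t)/(-526 + t))/(7 - t) = (2058 + t)/((-526 + t)*(7 - t)))
sqrt(c(1640) + R(888)) = sqrt((-2058 - 1*1640)/((-526 + 1640)*(-7 + 1640)) + (1032 - 1*888)) = sqrt((-2058 - 1640)/(1114*1633) + (1032 - 888)) = sqrt((1/1114)*(1/1633)*(-3698) + 144) = sqrt(-1849/909581 + 144) = sqrt(130977815/909581) = sqrt(119134931945515)/909581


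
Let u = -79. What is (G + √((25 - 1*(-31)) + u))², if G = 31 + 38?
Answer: (69 + I*√23)² ≈ 4738.0 + 661.83*I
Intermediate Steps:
G = 69
(G + √((25 - 1*(-31)) + u))² = (69 + √((25 - 1*(-31)) - 79))² = (69 + √((25 + 31) - 79))² = (69 + √(56 - 79))² = (69 + √(-23))² = (69 + I*√23)²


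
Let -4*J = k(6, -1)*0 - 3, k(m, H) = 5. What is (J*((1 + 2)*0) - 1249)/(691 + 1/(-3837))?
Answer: -4792413/2651366 ≈ -1.8075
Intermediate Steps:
J = 3/4 (J = -(5*0 - 3)/4 = -(0 - 3)/4 = -1/4*(-3) = 3/4 ≈ 0.75000)
(J*((1 + 2)*0) - 1249)/(691 + 1/(-3837)) = (3*((1 + 2)*0)/4 - 1249)/(691 + 1/(-3837)) = (3*(3*0)/4 - 1249)/(691 - 1/3837) = ((3/4)*0 - 1249)/(2651366/3837) = (0 - 1249)*(3837/2651366) = -1249*3837/2651366 = -4792413/2651366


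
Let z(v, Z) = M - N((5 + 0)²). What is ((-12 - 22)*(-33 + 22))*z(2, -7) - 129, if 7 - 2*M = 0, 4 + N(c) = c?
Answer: -6674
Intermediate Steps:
N(c) = -4 + c
M = 7/2 (M = 7/2 - ½*0 = 7/2 + 0 = 7/2 ≈ 3.5000)
z(v, Z) = -35/2 (z(v, Z) = 7/2 - (-4 + (5 + 0)²) = 7/2 - (-4 + 5²) = 7/2 - (-4 + 25) = 7/2 - 1*21 = 7/2 - 21 = -35/2)
((-12 - 22)*(-33 + 22))*z(2, -7) - 129 = ((-12 - 22)*(-33 + 22))*(-35/2) - 129 = -34*(-11)*(-35/2) - 129 = 374*(-35/2) - 129 = -6545 - 129 = -6674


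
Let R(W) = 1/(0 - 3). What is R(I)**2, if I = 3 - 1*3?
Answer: 1/9 ≈ 0.11111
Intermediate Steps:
I = 0 (I = 3 - 3 = 0)
R(W) = -1/3 (R(W) = 1/(-3) = -1/3)
R(I)**2 = (-1/3)**2 = 1/9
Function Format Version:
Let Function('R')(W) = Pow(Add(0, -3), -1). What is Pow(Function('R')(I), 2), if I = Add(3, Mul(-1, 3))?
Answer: Rational(1, 9) ≈ 0.11111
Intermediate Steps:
I = 0 (I = Add(3, -3) = 0)
Function('R')(W) = Rational(-1, 3) (Function('R')(W) = Pow(-3, -1) = Rational(-1, 3))
Pow(Function('R')(I), 2) = Pow(Rational(-1, 3), 2) = Rational(1, 9)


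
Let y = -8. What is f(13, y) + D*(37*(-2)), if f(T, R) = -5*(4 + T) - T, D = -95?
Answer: 6932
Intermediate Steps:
f(T, R) = -20 - 6*T (f(T, R) = (-20 - 5*T) - T = -20 - 6*T)
f(13, y) + D*(37*(-2)) = (-20 - 6*13) - 3515*(-2) = (-20 - 78) - 95*(-74) = -98 + 7030 = 6932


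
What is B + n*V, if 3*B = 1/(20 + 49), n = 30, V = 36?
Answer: 223561/207 ≈ 1080.0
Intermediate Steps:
B = 1/207 (B = 1/(3*(20 + 49)) = (⅓)/69 = (⅓)*(1/69) = 1/207 ≈ 0.0048309)
B + n*V = 1/207 + 30*36 = 1/207 + 1080 = 223561/207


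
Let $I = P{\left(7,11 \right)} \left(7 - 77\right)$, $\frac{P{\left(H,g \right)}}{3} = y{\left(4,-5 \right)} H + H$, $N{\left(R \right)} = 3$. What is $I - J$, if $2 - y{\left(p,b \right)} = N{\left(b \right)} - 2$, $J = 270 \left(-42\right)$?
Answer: $8400$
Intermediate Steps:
$J = -11340$
$y{\left(p,b \right)} = 1$ ($y{\left(p,b \right)} = 2 - \left(3 - 2\right) = 2 - 1 = 1$)
$P{\left(H,g \right)} = 6 H$ ($P{\left(H,g \right)} = 3 \left(1 H + H\right) = 3 \left(H + H\right) = 3 \cdot 2 H = 6 H$)
$I = -2940$ ($I = 6 \cdot 7 \left(7 - 77\right) = 42 \left(-70\right) = -2940$)
$I - J = -2940 - -11340 = -2940 + 11340 = 8400$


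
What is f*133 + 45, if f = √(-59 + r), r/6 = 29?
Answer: 45 + 133*√115 ≈ 1471.3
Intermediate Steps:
r = 174 (r = 6*29 = 174)
f = √115 (f = √(-59 + 174) = √115 ≈ 10.724)
f*133 + 45 = √115*133 + 45 = 133*√115 + 45 = 45 + 133*√115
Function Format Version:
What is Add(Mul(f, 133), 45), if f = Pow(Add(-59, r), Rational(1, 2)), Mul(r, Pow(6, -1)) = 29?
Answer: Add(45, Mul(133, Pow(115, Rational(1, 2)))) ≈ 1471.3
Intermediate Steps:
r = 174 (r = Mul(6, 29) = 174)
f = Pow(115, Rational(1, 2)) (f = Pow(Add(-59, 174), Rational(1, 2)) = Pow(115, Rational(1, 2)) ≈ 10.724)
Add(Mul(f, 133), 45) = Add(Mul(Pow(115, Rational(1, 2)), 133), 45) = Add(Mul(133, Pow(115, Rational(1, 2))), 45) = Add(45, Mul(133, Pow(115, Rational(1, 2))))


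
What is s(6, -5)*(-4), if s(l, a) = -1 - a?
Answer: -16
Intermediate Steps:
s(6, -5)*(-4) = (-1 - 1*(-5))*(-4) = (-1 + 5)*(-4) = 4*(-4) = -16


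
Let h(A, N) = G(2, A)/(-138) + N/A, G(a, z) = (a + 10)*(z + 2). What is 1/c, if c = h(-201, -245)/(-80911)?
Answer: -374051553/85633 ≈ -4368.1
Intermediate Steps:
G(a, z) = (2 + z)*(10 + a) (G(a, z) = (10 + a)*(2 + z) = (2 + z)*(10 + a))
h(A, N) = -4/23 - 2*A/23 + N/A (h(A, N) = (20 + 2*2 + 10*A + 2*A)/(-138) + N/A = (20 + 4 + 10*A + 2*A)*(-1/138) + N/A = (24 + 12*A)*(-1/138) + N/A = (-4/23 - 2*A/23) + N/A = -4/23 - 2*A/23 + N/A)
c = -85633/374051553 (c = ((-245 - 2/23*(-201)*(2 - 201))/(-201))/(-80911) = -(-245 - 2/23*(-201)*(-199))/201*(-1/80911) = -(-245 - 79998/23)/201*(-1/80911) = -1/201*(-85633/23)*(-1/80911) = (85633/4623)*(-1/80911) = -85633/374051553 ≈ -0.00022893)
1/c = 1/(-85633/374051553) = -374051553/85633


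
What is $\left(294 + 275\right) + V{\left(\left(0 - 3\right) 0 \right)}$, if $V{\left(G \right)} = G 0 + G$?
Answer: $569$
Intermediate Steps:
$V{\left(G \right)} = G$ ($V{\left(G \right)} = 0 + G = G$)
$\left(294 + 275\right) + V{\left(\left(0 - 3\right) 0 \right)} = \left(294 + 275\right) + \left(0 - 3\right) 0 = 569 - 0 = 569 + 0 = 569$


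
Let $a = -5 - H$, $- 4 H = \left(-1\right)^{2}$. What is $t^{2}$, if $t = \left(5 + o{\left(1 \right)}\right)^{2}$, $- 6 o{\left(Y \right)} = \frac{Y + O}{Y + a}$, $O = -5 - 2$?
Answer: $\frac{25411681}{50625} \approx 501.96$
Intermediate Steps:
$H = - \frac{1}{4}$ ($H = - \frac{\left(-1\right)^{2}}{4} = \left(- \frac{1}{4}\right) 1 = - \frac{1}{4} \approx -0.25$)
$a = - \frac{19}{4}$ ($a = -5 - - \frac{1}{4} = -5 + \frac{1}{4} = - \frac{19}{4} \approx -4.75$)
$O = -7$
$o{\left(Y \right)} = - \frac{-7 + Y}{6 \left(- \frac{19}{4} + Y\right)}$ ($o{\left(Y \right)} = - \frac{\left(Y - 7\right) \frac{1}{Y - \frac{19}{4}}}{6} = - \frac{\left(-7 + Y\right) \frac{1}{- \frac{19}{4} + Y}}{6} = - \frac{\frac{1}{- \frac{19}{4} + Y} \left(-7 + Y\right)}{6} = - \frac{-7 + Y}{6 \left(- \frac{19}{4} + Y\right)}$)
$t = \frac{5041}{225}$ ($t = \left(5 + \frac{2 \left(7 - 1\right)}{3 \left(-19 + 4 \cdot 1\right)}\right)^{2} = \left(5 + \frac{2 \left(7 - 1\right)}{3 \left(-19 + 4\right)}\right)^{2} = \left(5 + \frac{2}{3} \frac{1}{-15} \cdot 6\right)^{2} = \left(5 + \frac{2}{3} \left(- \frac{1}{15}\right) 6\right)^{2} = \left(5 - \frac{4}{15}\right)^{2} = \left(\frac{71}{15}\right)^{2} = \frac{5041}{225} \approx 22.404$)
$t^{2} = \left(\frac{5041}{225}\right)^{2} = \frac{25411681}{50625}$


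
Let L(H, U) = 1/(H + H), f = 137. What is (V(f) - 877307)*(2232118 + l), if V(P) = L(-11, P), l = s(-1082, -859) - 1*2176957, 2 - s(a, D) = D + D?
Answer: -99804204105/2 ≈ -4.9902e+10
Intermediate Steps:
L(H, U) = 1/(2*H)
s(a, D) = 2 - 2*D (s(a, D) = 2 - (D + D) = 2 - 2*D)
l = -2175237 (l = (2 - 2*(-859)) - 1*2176957 = (2 + 1718) - 2176957 = 1720 - 2176957 = -2175237)
V(P) = -1/22 (V(P) = (½)/(-11) = (½)*(-1/11) = -1/22)
(V(f) - 877307)*(2232118 + l) = (-1/22 - 877307)*(2232118 - 2175237) = -19300755/22*56881 = -99804204105/2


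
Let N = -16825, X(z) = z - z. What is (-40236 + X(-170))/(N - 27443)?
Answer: 479/527 ≈ 0.90892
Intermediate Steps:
X(z) = 0
(-40236 + X(-170))/(N - 27443) = (-40236 + 0)/(-16825 - 27443) = -40236/(-44268) = -40236*(-1/44268) = 479/527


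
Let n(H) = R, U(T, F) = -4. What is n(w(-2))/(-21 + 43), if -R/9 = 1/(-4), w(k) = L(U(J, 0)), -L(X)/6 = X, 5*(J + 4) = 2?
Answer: 9/88 ≈ 0.10227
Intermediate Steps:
J = -18/5 (J = -4 + (⅕)*2 = -4 + ⅖ = -18/5 ≈ -3.6000)
L(X) = -6*X
w(k) = 24 (w(k) = -6*(-4) = 24)
R = 9/4 (R = -9/(-4) = -9*(-¼) = 9/4 ≈ 2.2500)
n(H) = 9/4
n(w(-2))/(-21 + 43) = (9/4)/(-21 + 43) = (9/4)/22 = (1/22)*(9/4) = 9/88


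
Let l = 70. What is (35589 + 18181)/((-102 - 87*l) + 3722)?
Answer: -283/13 ≈ -21.769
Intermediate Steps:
(35589 + 18181)/((-102 - 87*l) + 3722) = (35589 + 18181)/((-102 - 87*70) + 3722) = 53770/((-102 - 6090) + 3722) = 53770/(-6192 + 3722) = 53770/(-2470) = 53770*(-1/2470) = -283/13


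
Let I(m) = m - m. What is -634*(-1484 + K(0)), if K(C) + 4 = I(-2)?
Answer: 943392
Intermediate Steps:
I(m) = 0
K(C) = -4 (K(C) = -4 + 0 = -4)
-634*(-1484 + K(0)) = -634*(-1484 - 4) = -634*(-1488) = 943392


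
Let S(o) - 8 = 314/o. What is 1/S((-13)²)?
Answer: 169/1666 ≈ 0.10144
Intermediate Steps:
S(o) = 8 + 314/o
1/S((-13)²) = 1/(8 + 314/((-13)²)) = 1/(8 + 314/169) = 1/(1666/169) = 169/1666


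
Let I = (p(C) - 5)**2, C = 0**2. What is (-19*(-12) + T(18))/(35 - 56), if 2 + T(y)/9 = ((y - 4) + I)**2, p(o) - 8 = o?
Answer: -1657/7 ≈ -236.71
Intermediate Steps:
C = 0
p(o) = 8 + o
I = 9 (I = ((8 + 0) - 5)**2 = (8 - 5)**2 = 3**2 = 9)
T(y) = -18 + 9*(5 + y)**2 (T(y) = -18 + 9*((y - 4) + 9)**2 = -18 + 9*((-4 + y) + 9)**2 = -18 + 9*(5 + y)**2)
(-19*(-12) + T(18))/(35 - 56) = (-19*(-12) + (-18 + 9*(5 + 18)**2))/(35 - 56) = (228 + (-18 + 9*23**2))/(-21) = (228 + (-18 + 9*529))*(-1/21) = (228 + (-18 + 4761))*(-1/21) = (228 + 4743)*(-1/21) = 4971*(-1/21) = -1657/7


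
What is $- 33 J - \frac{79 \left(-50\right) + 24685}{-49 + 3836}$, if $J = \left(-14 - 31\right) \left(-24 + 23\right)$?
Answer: $- \frac{5644430}{3787} \approx -1490.5$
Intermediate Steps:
$J = 45$ ($J = \left(-45\right) \left(-1\right) = 45$)
$- 33 J - \frac{79 \left(-50\right) + 24685}{-49 + 3836} = \left(-33\right) 45 - \frac{79 \left(-50\right) + 24685}{-49 + 3836} = -1485 - \frac{-3950 + 24685}{3787} = -1485 - 20735 \cdot \frac{1}{3787} = -1485 - \frac{20735}{3787} = - \frac{5644430}{3787}$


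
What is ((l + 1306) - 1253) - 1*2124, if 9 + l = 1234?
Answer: -846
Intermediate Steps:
l = 1225 (l = -9 + 1234 = 1225)
((l + 1306) - 1253) - 1*2124 = ((1225 + 1306) - 1253) - 1*2124 = (2531 - 1253) - 2124 = 1278 - 2124 = -846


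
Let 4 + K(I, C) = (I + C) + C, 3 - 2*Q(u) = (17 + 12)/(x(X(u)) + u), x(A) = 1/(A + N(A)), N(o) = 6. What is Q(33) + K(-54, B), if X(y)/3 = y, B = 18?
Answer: -145151/6932 ≈ -20.939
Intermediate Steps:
X(y) = 3*y
x(A) = 1/(6 + A) (x(A) = 1/(A + 6) = 1/(6 + A))
Q(u) = 3/2 - 29/(2*(u + 1/(6 + 3*u))) (Q(u) = 3/2 - (17 + 12)/(2*(1/(6 + 3*u) + u)) = 3/2 - 29/(2*(u + 1/(6 + 3*u))))
K(I, C) = -4 + I + 2*C (K(I, C) = -4 + ((I + C) + C) = -4 + ((C + I) + C) = -4 + (I + 2*C) = -4 + I + 2*C)
Q(33) + K(-54, B) = 3*(1 + (-29 + 3*33)*(2 + 33))/(2*(1 + 3*33*(2 + 33))) + (-4 - 54 + 2*18) = 3*(1 + (-29 + 99)*35)/(2*(1 + 3*33*35)) + (-4 - 54 + 36) = 3*(1 + 70*35)/(2*(1 + 3465)) - 22 = (3/2)*(1 + 2450)/3466 - 22 = (3/2)*(1/3466)*2451 - 22 = 7353/6932 - 22 = -145151/6932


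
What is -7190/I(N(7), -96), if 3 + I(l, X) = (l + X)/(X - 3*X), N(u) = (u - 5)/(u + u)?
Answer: 9663360/4703 ≈ 2054.7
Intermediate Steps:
N(u) = (-5 + u)/(2*u) (N(u) = (-5 + u)/((2*u)) = (-5 + u)*(1/(2*u)) = (-5 + u)/(2*u))
I(l, X) = -3 - (X + l)/(2*X) (I(l, X) = -3 + (l + X)/(X - 3*X) = -3 + (X + l)/((-2*X)) = -3 + (X + l)*(-1/(2*X)) = -3 - (X + l)/(2*X))
-7190/I(N(7), -96) = -7190*(-192/(-(-5 + 7)/(2*7) - 7*(-96))) = -7190*(-192/(-2/(2*7) + 672)) = -7190*(-192/(-1*⅐ + 672)) = -7190*(-192/(-⅐ + 672)) = -7190/((½)*(-1/96)*(4703/7)) = -7190/(-4703/1344) = -7190*(-1344/4703) = 9663360/4703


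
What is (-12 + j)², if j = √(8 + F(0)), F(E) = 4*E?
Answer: 152 - 48*√2 ≈ 84.118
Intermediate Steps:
j = 2*√2 (j = √(8 + 4*0) = √(8 + 0) = √8 = 2*√2 ≈ 2.8284)
(-12 + j)² = (-12 + 2*√2)²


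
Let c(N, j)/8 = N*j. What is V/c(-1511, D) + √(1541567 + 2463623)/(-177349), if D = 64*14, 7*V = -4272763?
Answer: 4272763/75815936 - √4005190/177349 ≈ 0.045073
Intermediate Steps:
V = -4272763/7 (V = (⅐)*(-4272763) = -4272763/7 ≈ -6.1040e+5)
D = 896
c(N, j) = 8*N*j (c(N, j) = 8*(N*j) = 8*N*j)
V/c(-1511, D) + √(1541567 + 2463623)/(-177349) = -4272763/(7*(8*(-1511)*896)) + √(1541567 + 2463623)/(-177349) = -4272763/7/(-10830848) + √4005190*(-1/177349) = -4272763/7*(-1/10830848) - √4005190/177349 = 4272763/75815936 - √4005190/177349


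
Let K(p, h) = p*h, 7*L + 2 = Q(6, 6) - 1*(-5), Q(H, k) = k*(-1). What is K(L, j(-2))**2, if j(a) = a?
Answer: 36/49 ≈ 0.73469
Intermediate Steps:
Q(H, k) = -k
L = -3/7 (L = -2/7 + (-1*6 - 1*(-5))/7 = -2/7 + (-6 + 5)/7 = -2/7 + (1/7)*(-1) = -2/7 - 1/7 = -3/7 ≈ -0.42857)
K(p, h) = h*p
K(L, j(-2))**2 = (-2*(-3/7))**2 = (6/7)**2 = 36/49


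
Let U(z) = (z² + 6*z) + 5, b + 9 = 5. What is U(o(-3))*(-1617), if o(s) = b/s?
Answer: -71687/3 ≈ -23896.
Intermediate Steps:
b = -4 (b = -9 + 5 = -4)
o(s) = -4/s
U(z) = 5 + z² + 6*z
U(o(-3))*(-1617) = (5 + (-4/(-3))² + 6*(-4/(-3)))*(-1617) = (5 + (-4*(-⅓))² + 6*(-4*(-⅓)))*(-1617) = (5 + (4/3)² + 6*(4/3))*(-1617) = (5 + 16/9 + 8)*(-1617) = (133/9)*(-1617) = -71687/3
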